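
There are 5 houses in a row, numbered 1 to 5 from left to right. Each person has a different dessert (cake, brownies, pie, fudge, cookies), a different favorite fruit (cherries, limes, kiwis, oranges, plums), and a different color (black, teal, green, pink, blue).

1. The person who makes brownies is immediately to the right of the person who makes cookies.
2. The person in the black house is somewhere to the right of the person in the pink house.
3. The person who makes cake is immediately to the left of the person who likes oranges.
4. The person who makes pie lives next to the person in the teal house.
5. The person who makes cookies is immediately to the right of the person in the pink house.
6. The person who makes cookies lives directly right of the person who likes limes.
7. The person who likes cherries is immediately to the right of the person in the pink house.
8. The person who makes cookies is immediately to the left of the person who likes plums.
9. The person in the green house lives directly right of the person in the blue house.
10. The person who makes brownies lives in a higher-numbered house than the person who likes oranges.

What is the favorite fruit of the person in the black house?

The person who makes brownies is narrowed to house 3 or 4 or 5; consider each.
Placing it in house 3 and house 4 leads to a contradiction, so it's in house 5.
Clue 1 places the person who makes cookies in house 4.
By clue 5, the person in the pink house is in house 3.
Clue 6 places the person who likes limes in house 3.
The person who likes cherries is in house 4 (clue 7).
From clue 8, the person who likes plums must be in house 5.
House 1 favorite fruit: only kiwis fits.
House 2's favorite fruit must be oranges (nothing else left).
By clue 3, the person who makes cake is in house 1.
The person who makes fudge is narrowed to house 2 or 3; consider each.
Placing it in house 3 leads to a contradiction, so it's in house 2.
House 3 dessert: only pie fits.
That leaves blue as the color for house 1.
From clue 9, the person in the green house must be in house 2.
House 5's color must be black (nothing else left).
So house 4 gets teal for color.
So: house 1 = cake/kiwis/blue, house 2 = fudge/oranges/green, house 3 = pie/limes/pink, house 4 = cookies/cherries/teal, house 5 = brownies/plums/black.

plums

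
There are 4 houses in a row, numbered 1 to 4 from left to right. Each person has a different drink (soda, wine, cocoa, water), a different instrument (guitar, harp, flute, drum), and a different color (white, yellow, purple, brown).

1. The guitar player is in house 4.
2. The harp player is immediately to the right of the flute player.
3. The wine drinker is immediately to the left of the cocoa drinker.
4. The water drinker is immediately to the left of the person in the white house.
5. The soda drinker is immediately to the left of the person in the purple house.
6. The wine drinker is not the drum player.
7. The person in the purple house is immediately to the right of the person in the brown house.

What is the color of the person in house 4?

yellow

Clue 1: the guitar player is in house 4.
So house 4 gets cocoa for drink.
The wine drinker is in house 3 (clue 3).
House 3's instrument must be harp (nothing else left).
Clue 2: the flute player is in house 2.
So house 1 gets drum for instrument.
That leaves yellow as the color for house 4.
The only color still possible for house 1 is brown.
From clue 7, the person in the purple house must be in house 2.
House 3 color: only white fits.
Clue 4 places the water drinker in house 2.
From clue 5, the soda drinker must be in house 1.
So: house 1 = soda/drum/brown, house 2 = water/flute/purple, house 3 = wine/harp/white, house 4 = cocoa/guitar/yellow.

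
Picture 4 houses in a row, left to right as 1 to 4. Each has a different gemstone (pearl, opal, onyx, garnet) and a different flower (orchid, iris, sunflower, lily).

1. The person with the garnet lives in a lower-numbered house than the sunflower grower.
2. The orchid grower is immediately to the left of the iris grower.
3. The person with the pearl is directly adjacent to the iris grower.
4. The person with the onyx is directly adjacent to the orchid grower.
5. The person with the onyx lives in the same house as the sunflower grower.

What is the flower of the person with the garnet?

lily

The person with the garnet is narrowed to house 1 or 2 or 3; consider each.
Placing it in house 2 and house 3 leads to a contradiction, so it's in house 1.
The person with the onyx is narrowed to house 2 or 3 or 4; consider each.
Placing it in house 3 and house 4 leads to a contradiction, so it's in house 2.
Clue 5 places the sunflower grower in house 2.
Clue 2: the orchid grower is in house 3.
By clue 2, the iris grower is in house 4.
The person with the pearl is in house 3 (clue 3).
So house 4 gets opal for gemstone.
That leaves lily as the flower for house 1.
So: house 1 = garnet/lily, house 2 = onyx/sunflower, house 3 = pearl/orchid, house 4 = opal/iris.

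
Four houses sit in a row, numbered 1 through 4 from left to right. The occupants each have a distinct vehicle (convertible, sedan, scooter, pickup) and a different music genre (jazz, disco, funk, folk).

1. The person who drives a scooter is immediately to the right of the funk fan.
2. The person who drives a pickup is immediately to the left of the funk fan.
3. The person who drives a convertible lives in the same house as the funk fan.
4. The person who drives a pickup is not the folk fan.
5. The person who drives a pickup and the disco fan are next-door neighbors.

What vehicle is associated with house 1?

The person who drives a convertible is narrowed to house 2 or 3; consider each.
Placing it in house 2 leads to a contradiction, so it's in house 3.
Clue 3: the funk fan is in house 3.
That leaves scooter as the vehicle for house 4.
From clue 2, the person who drives a pickup must be in house 2.
Clue 5: the disco fan is in house 1.
House 1's vehicle must be sedan (nothing else left).
The only music genre still possible for house 2 is jazz.
House 4 music genre: only folk fits.
So: house 1 = sedan/disco, house 2 = pickup/jazz, house 3 = convertible/funk, house 4 = scooter/folk.

sedan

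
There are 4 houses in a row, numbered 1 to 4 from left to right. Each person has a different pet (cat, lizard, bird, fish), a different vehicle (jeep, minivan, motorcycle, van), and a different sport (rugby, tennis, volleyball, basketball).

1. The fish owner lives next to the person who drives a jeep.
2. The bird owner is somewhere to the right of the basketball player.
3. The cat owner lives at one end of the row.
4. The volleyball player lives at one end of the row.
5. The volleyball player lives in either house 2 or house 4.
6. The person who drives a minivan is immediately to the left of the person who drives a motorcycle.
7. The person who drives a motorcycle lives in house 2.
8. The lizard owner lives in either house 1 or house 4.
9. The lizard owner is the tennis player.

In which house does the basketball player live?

2

The volleyball player is in house 4 (clue 5).
Clue 7: the person who drives a motorcycle is in house 2.
Clue 6 places the person who drives a minivan in house 1.
From clue 9, the lizard owner must be in house 1.
The only sport still possible for house 1 is tennis.
House 2's pet must be fish (nothing else left).
So house 3 gets bird for pet.
That leaves cat as the pet for house 4.
By clue 1, the person who drives a jeep is in house 3.
By clue 2, the basketball player is in house 2.
The only vehicle still possible for house 4 is van.
The only sport still possible for house 3 is rugby.
So: house 1 = lizard/minivan/tennis, house 2 = fish/motorcycle/basketball, house 3 = bird/jeep/rugby, house 4 = cat/van/volleyball.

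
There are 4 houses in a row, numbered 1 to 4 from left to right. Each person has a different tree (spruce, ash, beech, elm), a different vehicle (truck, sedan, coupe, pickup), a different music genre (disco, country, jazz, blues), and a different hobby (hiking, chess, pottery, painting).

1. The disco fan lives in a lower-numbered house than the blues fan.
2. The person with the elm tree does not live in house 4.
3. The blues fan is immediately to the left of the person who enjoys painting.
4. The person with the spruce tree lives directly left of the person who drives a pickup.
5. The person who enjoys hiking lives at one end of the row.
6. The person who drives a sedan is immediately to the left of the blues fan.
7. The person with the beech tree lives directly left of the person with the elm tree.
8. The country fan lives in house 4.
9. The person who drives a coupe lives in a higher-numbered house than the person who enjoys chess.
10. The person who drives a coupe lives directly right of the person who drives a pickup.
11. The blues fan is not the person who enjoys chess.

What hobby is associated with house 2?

By clue 8, the country fan is in house 4.
That leaves ash as the tree for house 4.
House 3 tree: only elm fits.
The person with the beech tree is in house 2 (clue 7).
The only tree still possible for house 1 is spruce.
By clue 4, the person who drives a pickup is in house 2.
The person who drives a coupe is in house 3 (clue 10).
So house 4 gets truck for vehicle.
Clue 6: the blues fan is in house 2.
The person who enjoys chess is in house 1 (clue 11).
House 1's vehicle must be sedan (nothing else left).
So house 3 gets jazz for music genre.
So house 2 gets pottery for hobby.
House 3 hobby: only painting fits.
That leaves hiking as the hobby for house 4.
So house 1 gets disco for music genre.
So: house 1 = spruce/sedan/disco/chess, house 2 = beech/pickup/blues/pottery, house 3 = elm/coupe/jazz/painting, house 4 = ash/truck/country/hiking.

pottery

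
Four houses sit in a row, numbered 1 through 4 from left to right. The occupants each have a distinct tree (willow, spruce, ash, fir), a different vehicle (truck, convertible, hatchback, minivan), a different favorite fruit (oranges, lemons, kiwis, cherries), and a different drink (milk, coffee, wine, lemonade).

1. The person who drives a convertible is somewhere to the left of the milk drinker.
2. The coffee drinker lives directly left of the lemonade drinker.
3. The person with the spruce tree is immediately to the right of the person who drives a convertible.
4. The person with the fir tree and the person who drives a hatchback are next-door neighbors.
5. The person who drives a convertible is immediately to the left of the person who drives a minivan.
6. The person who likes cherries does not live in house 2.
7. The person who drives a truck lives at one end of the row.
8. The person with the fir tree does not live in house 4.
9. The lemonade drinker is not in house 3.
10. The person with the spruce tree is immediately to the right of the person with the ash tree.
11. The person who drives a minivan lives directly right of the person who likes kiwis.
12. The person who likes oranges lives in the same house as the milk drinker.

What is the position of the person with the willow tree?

The person who drives a truck is narrowed to house 1 or 4; consider each.
Placing it in house 4 leads to a contradiction, so it's in house 1.
The person with the ash tree is narrowed to house 2 or 3; consider each.
Placing it in house 2 leads to a contradiction, so it's in house 3.
From clue 10, the person with the spruce tree must be in house 4.
The person who drives a convertible is in house 3 (clue 3).
Clue 5: the person who drives a minivan is in house 4.
The person who likes kiwis is in house 3 (clue 11).
That leaves hatchback as the vehicle for house 2.
House 2 favorite fruit: only lemons fits.
Clue 1 places the milk drinker in house 4.
By clue 4, the person with the fir tree is in house 1.
That leaves willow as the tree for house 2.
That leaves cherries as the favorite fruit for house 1.
So house 4 gets oranges for favorite fruit.
That leaves lemonade as the drink for house 2.
Clue 2 places the coffee drinker in house 1.
House 3's drink must be wine (nothing else left).
So: house 1 = fir/truck/cherries/coffee, house 2 = willow/hatchback/lemons/lemonade, house 3 = ash/convertible/kiwis/wine, house 4 = spruce/minivan/oranges/milk.

2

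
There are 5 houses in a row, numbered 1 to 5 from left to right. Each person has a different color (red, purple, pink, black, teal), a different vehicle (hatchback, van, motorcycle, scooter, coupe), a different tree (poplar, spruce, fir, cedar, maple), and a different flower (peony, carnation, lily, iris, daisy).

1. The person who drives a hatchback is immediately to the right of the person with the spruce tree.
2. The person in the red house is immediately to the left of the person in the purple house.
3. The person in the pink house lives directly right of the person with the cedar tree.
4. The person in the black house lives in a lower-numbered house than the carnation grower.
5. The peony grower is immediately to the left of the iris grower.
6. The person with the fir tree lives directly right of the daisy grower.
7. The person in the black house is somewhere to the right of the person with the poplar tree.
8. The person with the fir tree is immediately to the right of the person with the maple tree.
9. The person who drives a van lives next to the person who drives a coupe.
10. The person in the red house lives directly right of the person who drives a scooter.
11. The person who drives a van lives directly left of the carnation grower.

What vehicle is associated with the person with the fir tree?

motorcycle

That leaves teal as the color for house 1.
That leaves fir as the tree for house 5.
From clue 6, the daisy grower must be in house 4.
Clue 8: the person with the maple tree is in house 4.
House 5's color must be purple (nothing else left).
Clue 2: the person in the red house is in house 4.
Clue 10 places the person who drives a scooter in house 3.
House 3's tree must be spruce (nothing else left).
The person who drives a hatchback is in house 4 (clue 1).
The only vehicle still possible for house 2 is van.
Clue 9 places the person who drives a coupe in house 1.
Clue 11: the carnation grower is in house 3.
The only vehicle still possible for house 5 is motorcycle.
The only flower still possible for house 2 is iris.
So house 5 gets lily for flower.
The person in the black house is in house 2 (clue 4).
Clue 7: the person with the poplar tree is in house 1.
So house 3 gets pink for color.
That leaves cedar as the tree for house 2.
So house 1 gets peony for flower.
So: house 1 = teal/coupe/poplar/peony, house 2 = black/van/cedar/iris, house 3 = pink/scooter/spruce/carnation, house 4 = red/hatchback/maple/daisy, house 5 = purple/motorcycle/fir/lily.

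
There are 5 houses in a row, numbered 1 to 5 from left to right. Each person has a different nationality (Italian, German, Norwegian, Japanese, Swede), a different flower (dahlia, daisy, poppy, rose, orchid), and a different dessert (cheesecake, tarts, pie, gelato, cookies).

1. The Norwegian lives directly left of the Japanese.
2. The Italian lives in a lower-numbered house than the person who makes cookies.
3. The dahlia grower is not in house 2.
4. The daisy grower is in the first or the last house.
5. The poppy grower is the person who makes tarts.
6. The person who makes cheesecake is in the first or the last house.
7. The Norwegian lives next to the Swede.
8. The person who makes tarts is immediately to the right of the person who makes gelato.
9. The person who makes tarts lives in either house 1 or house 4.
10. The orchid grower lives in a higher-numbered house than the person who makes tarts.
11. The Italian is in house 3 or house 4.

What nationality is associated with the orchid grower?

Clue 9 places the person who makes tarts in house 4.
The orchid grower is in house 5 (clue 10).
From clue 2, the person who makes cookies must be in house 5.
Clue 5: the poppy grower is in house 4.
By clue 8, the person who makes gelato is in house 3.
House 1 flower: only daisy fits.
House 2's flower must be rose (nothing else left).
House 3 flower: only dahlia fits.
House 2's dessert must be pie (nothing else left).
The only dessert still possible for house 1 is cheesecake.
The Italian is narrowed to house 3 or 4; consider each.
Placing it in house 3 leads to a contradiction, so it's in house 4.
House 5 nationality: only German fits.
The Japanese is narrowed to house 2 or 3; consider each.
Placing it in house 2 leads to a contradiction, so it's in house 3.
Clue 1: the Norwegian is in house 2.
So house 1 gets Swede for nationality.
So: house 1 = Swede/daisy/cheesecake, house 2 = Norwegian/rose/pie, house 3 = Japanese/dahlia/gelato, house 4 = Italian/poppy/tarts, house 5 = German/orchid/cookies.

German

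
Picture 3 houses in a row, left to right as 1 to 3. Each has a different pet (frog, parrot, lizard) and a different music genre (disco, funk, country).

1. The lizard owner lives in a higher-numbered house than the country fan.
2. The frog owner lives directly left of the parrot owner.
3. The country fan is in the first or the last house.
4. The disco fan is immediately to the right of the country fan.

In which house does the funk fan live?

By clue 3, the country fan is in house 1.
By clue 4, the disco fan is in house 2.
That leaves frog as the pet for house 1.
That leaves funk as the music genre for house 3.
Clue 2 places the parrot owner in house 2.
So house 3 gets lizard for pet.
So: house 1 = frog/country, house 2 = parrot/disco, house 3 = lizard/funk.

3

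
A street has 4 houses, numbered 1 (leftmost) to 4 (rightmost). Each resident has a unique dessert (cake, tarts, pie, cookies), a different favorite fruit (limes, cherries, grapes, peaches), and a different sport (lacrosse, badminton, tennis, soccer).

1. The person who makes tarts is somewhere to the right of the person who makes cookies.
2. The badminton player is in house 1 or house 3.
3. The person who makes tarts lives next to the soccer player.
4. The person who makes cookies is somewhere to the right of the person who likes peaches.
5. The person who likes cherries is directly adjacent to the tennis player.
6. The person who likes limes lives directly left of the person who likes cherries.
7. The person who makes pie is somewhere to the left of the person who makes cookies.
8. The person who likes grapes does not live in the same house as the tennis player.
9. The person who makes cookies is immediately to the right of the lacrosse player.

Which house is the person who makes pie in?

The person who makes cookies is narrowed to house 2 or 3; consider each.
Placing it in house 3 leads to a contradiction, so it's in house 2.
Clue 4: the person who likes peaches is in house 1.
Clue 7 places the person who makes pie in house 1.
From clue 9, the lacrosse player must be in house 1.
House 3's sport must be badminton (nothing else left).
Clue 3: the person who makes tarts is in house 3.
The person who likes cherries is in house 3 (clue 5).
By clue 6, the person who likes limes is in house 2.
That leaves cake as the dessert for house 4.
House 4 favorite fruit: only grapes fits.
Clue 8: the tennis player is in house 2.
House 4 sport: only soccer fits.
So: house 1 = pie/peaches/lacrosse, house 2 = cookies/limes/tennis, house 3 = tarts/cherries/badminton, house 4 = cake/grapes/soccer.

1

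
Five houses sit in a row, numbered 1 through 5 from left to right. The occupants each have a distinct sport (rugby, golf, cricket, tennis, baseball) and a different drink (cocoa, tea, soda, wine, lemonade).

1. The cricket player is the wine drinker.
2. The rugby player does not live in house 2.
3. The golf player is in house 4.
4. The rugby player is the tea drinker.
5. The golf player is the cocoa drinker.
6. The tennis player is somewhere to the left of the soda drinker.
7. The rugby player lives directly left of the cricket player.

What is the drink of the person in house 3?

The golf player is in house 4 (clue 3).
From clue 5, the cocoa drinker must be in house 4.
The rugby player is in house 1 (clue 7).
From clue 7, the cricket player must be in house 2.
House 3's sport must be tennis (nothing else left).
That leaves baseball as the sport for house 5.
Clue 1: the wine drinker is in house 2.
From clue 4, the tea drinker must be in house 1.
By clue 6, the soda drinker is in house 5.
That leaves lemonade as the drink for house 3.
So: house 1 = rugby/tea, house 2 = cricket/wine, house 3 = tennis/lemonade, house 4 = golf/cocoa, house 5 = baseball/soda.

lemonade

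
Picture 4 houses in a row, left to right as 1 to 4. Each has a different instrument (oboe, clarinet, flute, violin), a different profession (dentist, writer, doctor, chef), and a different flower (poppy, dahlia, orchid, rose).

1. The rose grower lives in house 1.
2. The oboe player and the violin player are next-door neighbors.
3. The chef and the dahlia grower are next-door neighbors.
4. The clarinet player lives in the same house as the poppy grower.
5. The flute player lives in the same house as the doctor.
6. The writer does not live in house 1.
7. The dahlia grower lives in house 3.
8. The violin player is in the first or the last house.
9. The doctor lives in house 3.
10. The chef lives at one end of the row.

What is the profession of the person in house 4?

chef

From clue 1, the rose grower must be in house 1.
Clue 7 places the dahlia grower in house 3.
By clue 9, the doctor is in house 3.
From clue 3, the chef must be in house 4.
Clue 5 places the flute player in house 3.
House 1's instrument must be violin (nothing else left).
So house 4 gets clarinet for instrument.
House 1 profession: only dentist fits.
So house 2 gets writer for profession.
Clue 4 places the poppy grower in house 4.
House 2 instrument: only oboe fits.
So house 2 gets orchid for flower.
So: house 1 = violin/dentist/rose, house 2 = oboe/writer/orchid, house 3 = flute/doctor/dahlia, house 4 = clarinet/chef/poppy.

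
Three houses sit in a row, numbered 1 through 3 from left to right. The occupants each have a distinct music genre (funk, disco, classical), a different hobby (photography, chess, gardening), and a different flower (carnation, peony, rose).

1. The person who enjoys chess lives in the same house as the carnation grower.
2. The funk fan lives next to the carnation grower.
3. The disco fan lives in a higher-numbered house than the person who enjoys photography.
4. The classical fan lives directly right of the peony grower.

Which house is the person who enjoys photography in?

House 1's music genre must be funk (nothing else left).
Clue 2: the carnation grower is in house 2.
House 1's flower must be peony (nothing else left).
So house 3 gets rose for flower.
By clue 1, the person who enjoys chess is in house 2.
Clue 4: the classical fan is in house 2.
So house 3 gets disco for music genre.
The only hobby still possible for house 3 is gardening.
House 1's hobby must be photography (nothing else left).
So: house 1 = funk/photography/peony, house 2 = classical/chess/carnation, house 3 = disco/gardening/rose.

1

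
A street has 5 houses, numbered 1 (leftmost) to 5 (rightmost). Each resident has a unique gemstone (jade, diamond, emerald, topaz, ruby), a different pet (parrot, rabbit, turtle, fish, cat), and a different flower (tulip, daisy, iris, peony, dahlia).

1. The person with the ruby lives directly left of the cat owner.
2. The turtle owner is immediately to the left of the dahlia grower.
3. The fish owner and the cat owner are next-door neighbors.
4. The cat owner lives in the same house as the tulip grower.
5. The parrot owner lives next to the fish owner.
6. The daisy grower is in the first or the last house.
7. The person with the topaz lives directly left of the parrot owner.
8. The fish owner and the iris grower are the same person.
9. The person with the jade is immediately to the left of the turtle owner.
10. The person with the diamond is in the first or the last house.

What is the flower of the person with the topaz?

peony

The person with the diamond is narrowed to house 1 or 5; consider each.
Placing it in house 1 leads to a contradiction, so it's in house 5.
The daisy grower is narrowed to house 1 or 5; consider each.
Placing it in house 5 leads to a contradiction, so it's in house 1.
The only pet still possible for house 1 is rabbit.
The person with the jade is narrowed to house 1 or 2 or 3; consider each.
Placing it in house 2 and house 3 leads to a contradiction, so it's in house 1.
Clue 9: the turtle owner is in house 2.
Clue 2: the dahlia grower is in house 3.
House 2's flower must be peony (nothing else left).
House 3's pet must be parrot (nothing else left).
By clue 5, the fish owner is in house 4.
From clue 7, the person with the topaz must be in house 2.
The iris grower is in house 4 (clue 8).
House 5 pet: only cat fits.
House 5's flower must be tulip (nothing else left).
Clue 1: the person with the ruby is in house 4.
That leaves emerald as the gemstone for house 3.
So: house 1 = jade/rabbit/daisy, house 2 = topaz/turtle/peony, house 3 = emerald/parrot/dahlia, house 4 = ruby/fish/iris, house 5 = diamond/cat/tulip.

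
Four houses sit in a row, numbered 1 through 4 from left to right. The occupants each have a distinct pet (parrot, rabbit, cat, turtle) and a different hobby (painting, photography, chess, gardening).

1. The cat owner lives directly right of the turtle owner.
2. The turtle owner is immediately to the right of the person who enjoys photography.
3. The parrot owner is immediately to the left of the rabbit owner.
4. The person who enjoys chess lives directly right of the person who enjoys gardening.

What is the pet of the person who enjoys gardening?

House 1's pet must be parrot (nothing else left).
The rabbit owner is in house 2 (clue 3).
That leaves turtle as the pet for house 3.
The only pet still possible for house 4 is cat.
Clue 2 places the person who enjoys photography in house 2.
From clue 4, the person who enjoys chess must be in house 4.
By clue 4, the person who enjoys gardening is in house 3.
So house 1 gets painting for hobby.
So: house 1 = parrot/painting, house 2 = rabbit/photography, house 3 = turtle/gardening, house 4 = cat/chess.

turtle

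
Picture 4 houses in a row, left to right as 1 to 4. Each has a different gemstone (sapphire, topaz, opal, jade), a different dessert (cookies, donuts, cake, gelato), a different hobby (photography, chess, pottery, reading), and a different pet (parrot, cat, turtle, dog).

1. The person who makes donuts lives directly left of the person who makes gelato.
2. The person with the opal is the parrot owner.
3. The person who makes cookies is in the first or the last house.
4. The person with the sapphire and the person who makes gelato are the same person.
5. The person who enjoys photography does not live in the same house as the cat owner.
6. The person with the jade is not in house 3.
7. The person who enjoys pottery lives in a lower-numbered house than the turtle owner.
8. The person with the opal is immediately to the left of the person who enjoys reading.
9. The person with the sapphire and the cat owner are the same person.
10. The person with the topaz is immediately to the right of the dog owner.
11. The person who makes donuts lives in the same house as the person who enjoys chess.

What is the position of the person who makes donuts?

The person who makes cookies is narrowed to house 1 or 4; consider each.
Placing it in house 4 leads to a contradiction, so it's in house 1.
The person with the sapphire is narrowed to house 3 or 4; consider each.
Placing it in house 3 leads to a contradiction, so it's in house 4.
Clue 4 places the person who makes gelato in house 4.
Clue 9 places the cat owner in house 4.
By clue 1, the person who makes donuts is in house 3.
The person who enjoys chess is in house 3 (clue 11).
The only dessert still possible for house 2 is cake.
House 4 hobby: only reading fits.
By clue 8, the person with the opal is in house 3.
House 1 gemstone: only jade fits.
The only gemstone still possible for house 2 is topaz.
Clue 2 places the parrot owner in house 3.
The dog owner is in house 1 (clue 10).
So house 2 gets turtle for pet.
Clue 7: the person who enjoys pottery is in house 1.
The only hobby still possible for house 2 is photography.
So: house 1 = jade/cookies/pottery/dog, house 2 = topaz/cake/photography/turtle, house 3 = opal/donuts/chess/parrot, house 4 = sapphire/gelato/reading/cat.

3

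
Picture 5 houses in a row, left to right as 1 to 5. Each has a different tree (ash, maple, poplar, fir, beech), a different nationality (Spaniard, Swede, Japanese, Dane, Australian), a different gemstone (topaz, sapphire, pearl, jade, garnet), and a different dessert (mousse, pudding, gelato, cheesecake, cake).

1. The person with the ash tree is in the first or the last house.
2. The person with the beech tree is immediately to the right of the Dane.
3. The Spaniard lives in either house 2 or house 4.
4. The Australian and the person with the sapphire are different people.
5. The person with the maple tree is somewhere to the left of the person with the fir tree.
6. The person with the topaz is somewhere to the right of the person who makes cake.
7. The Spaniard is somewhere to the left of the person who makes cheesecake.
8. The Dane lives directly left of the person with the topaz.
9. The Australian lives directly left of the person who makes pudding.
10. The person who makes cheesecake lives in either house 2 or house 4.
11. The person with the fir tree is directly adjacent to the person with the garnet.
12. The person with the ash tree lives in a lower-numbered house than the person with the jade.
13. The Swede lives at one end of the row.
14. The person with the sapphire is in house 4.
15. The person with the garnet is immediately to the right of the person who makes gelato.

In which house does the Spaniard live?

2

By clue 10, the person who makes cheesecake is in house 4.
By clue 12, the person with the ash tree is in house 1.
By clue 14, the person with the sapphire is in house 4.
House 1 gemstone: only pearl fits.
The Spaniard is in house 2 (clue 7).
The only nationality still possible for house 1 is Australian.
House 3's nationality must be Japanese (nothing else left).
So house 4 gets Dane for nationality.
House 5 nationality: only Swede fits.
The only dessert still possible for house 5 is mousse.
Clue 2: the person with the beech tree is in house 5.
Clue 8 places the person with the topaz in house 5.
Clue 9: the person who makes pudding is in house 2.
House 1's dessert must be gelato (nothing else left).
House 3's dessert must be cake (nothing else left).
The person with the garnet is in house 2 (clue 15).
House 3's gemstone must be jade (nothing else left).
Clue 11: the person with the fir tree is in house 3.
House 4's tree must be poplar (nothing else left).
House 2 tree: only maple fits.
So: house 1 = ash/Australian/pearl/gelato, house 2 = maple/Spaniard/garnet/pudding, house 3 = fir/Japanese/jade/cake, house 4 = poplar/Dane/sapphire/cheesecake, house 5 = beech/Swede/topaz/mousse.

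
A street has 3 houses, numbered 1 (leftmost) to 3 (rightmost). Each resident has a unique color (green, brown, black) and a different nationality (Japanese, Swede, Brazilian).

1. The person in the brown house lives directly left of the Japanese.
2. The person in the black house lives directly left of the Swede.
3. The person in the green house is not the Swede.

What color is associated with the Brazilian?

That leaves green as the color for house 3.
That leaves Brazilian as the nationality for house 1.
By clue 3, the Swede is in house 2.
House 3 nationality: only Japanese fits.
By clue 1, the person in the brown house is in house 2.
By clue 2, the person in the black house is in house 1.
So: house 1 = black/Brazilian, house 2 = brown/Swede, house 3 = green/Japanese.

black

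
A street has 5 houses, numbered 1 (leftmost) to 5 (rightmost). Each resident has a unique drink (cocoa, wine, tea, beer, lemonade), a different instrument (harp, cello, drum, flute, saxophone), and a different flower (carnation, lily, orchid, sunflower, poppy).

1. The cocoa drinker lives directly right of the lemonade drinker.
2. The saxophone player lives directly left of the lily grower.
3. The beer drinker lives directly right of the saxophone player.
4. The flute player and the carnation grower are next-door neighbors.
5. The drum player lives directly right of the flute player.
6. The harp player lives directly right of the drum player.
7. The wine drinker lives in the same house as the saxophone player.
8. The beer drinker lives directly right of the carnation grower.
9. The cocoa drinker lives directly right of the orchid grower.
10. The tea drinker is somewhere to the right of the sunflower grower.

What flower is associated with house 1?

The drum player is narrowed to house 2 or 3 or 4; consider each.
Placing it in house 2 and house 4 leads to a contradiction, so it's in house 3.
The flute player is in house 2 (clue 5).
The harp player is in house 4 (clue 6).
House 1's instrument must be saxophone (nothing else left).
The only instrument still possible for house 5 is cello.
By clue 2, the lily grower is in house 2.
Clue 3: the beer drinker is in house 2.
By clue 7, the wine drinker is in house 1.
The carnation grower is in house 1 (clue 8).
House 5's flower must be poppy (nothing else left).
So house 3 gets lemonade for drink.
By clue 1, the cocoa drinker is in house 4.
Clue 9: the orchid grower is in house 3.
The only drink still possible for house 5 is tea.
That leaves sunflower as the flower for house 4.
So: house 1 = wine/saxophone/carnation, house 2 = beer/flute/lily, house 3 = lemonade/drum/orchid, house 4 = cocoa/harp/sunflower, house 5 = tea/cello/poppy.

carnation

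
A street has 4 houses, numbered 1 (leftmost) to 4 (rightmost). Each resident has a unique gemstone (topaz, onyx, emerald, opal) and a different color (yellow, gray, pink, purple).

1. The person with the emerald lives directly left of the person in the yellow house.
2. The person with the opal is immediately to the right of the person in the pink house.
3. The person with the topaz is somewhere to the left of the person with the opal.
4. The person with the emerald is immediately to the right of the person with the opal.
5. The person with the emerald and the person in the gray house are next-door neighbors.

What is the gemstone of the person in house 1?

topaz

By clue 4, the person with the emerald is in house 3.
Clue 4 places the person with the opal in house 2.
The only gemstone still possible for house 4 is onyx.
The person in the yellow house is in house 4 (clue 1).
Clue 2: the person in the pink house is in house 1.
House 1 gemstone: only topaz fits.
House 2's color must be gray (nothing else left).
The only color still possible for house 3 is purple.
So: house 1 = topaz/pink, house 2 = opal/gray, house 3 = emerald/purple, house 4 = onyx/yellow.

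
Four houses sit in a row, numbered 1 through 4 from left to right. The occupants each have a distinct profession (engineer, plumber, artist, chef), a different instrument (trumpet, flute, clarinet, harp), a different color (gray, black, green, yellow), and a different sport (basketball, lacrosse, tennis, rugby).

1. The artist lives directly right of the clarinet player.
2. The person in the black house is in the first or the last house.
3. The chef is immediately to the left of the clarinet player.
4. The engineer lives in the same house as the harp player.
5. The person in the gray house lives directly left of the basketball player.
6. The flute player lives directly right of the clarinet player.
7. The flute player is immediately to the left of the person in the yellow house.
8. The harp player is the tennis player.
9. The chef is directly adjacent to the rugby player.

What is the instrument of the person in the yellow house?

harp

Clue 7 places the flute player in house 3.
By clue 7, the person in the yellow house is in house 4.
The only instrument still possible for house 2 is clarinet.
Clue 1: the artist is in house 3.
By clue 3, the chef is in house 1.
By clue 9, the rugby player is in house 2.
House 2 profession: only plumber fits.
That leaves engineer as the profession for house 4.
The only color still possible for house 1 is black.
Clue 4 places the harp player in house 4.
Clue 8 places the tennis player in house 4.
House 1's instrument must be trumpet (nothing else left).
House 1's sport must be lacrosse (nothing else left).
House 3 sport: only basketball fits.
The person in the gray house is in house 2 (clue 5).
House 3's color must be green (nothing else left).
So: house 1 = chef/trumpet/black/lacrosse, house 2 = plumber/clarinet/gray/rugby, house 3 = artist/flute/green/basketball, house 4 = engineer/harp/yellow/tennis.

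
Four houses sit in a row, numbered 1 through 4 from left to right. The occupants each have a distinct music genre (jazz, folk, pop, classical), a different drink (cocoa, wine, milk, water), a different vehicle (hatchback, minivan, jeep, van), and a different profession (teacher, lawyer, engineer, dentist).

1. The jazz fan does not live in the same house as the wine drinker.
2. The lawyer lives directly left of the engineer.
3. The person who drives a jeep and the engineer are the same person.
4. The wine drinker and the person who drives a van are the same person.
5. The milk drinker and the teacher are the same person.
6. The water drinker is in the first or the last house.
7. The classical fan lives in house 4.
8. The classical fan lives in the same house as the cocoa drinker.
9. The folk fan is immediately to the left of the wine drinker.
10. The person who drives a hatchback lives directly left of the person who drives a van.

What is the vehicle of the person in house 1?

minivan

By clue 7, the classical fan is in house 4.
By clue 8, the cocoa drinker is in house 4.
That leaves water as the drink for house 1.
The folk fan is narrowed to house 1 or 2; consider each.
Placing it in house 1 leads to a contradiction, so it's in house 2.
Clue 9 places the wine drinker in house 3.
So house 2 gets milk for drink.
Clue 1 places the jazz fan in house 1.
The person who drives a van is in house 3 (clue 4).
Clue 5: the teacher is in house 2.
From clue 10, the person who drives a hatchback must be in house 2.
House 3's music genre must be pop (nothing else left).
That leaves minivan as the vehicle for house 1.
House 4's vehicle must be jeep (nothing else left).
From clue 2, the lawyer must be in house 3.
The engineer is in house 4 (clue 2).
That leaves dentist as the profession for house 1.
So: house 1 = jazz/water/minivan/dentist, house 2 = folk/milk/hatchback/teacher, house 3 = pop/wine/van/lawyer, house 4 = classical/cocoa/jeep/engineer.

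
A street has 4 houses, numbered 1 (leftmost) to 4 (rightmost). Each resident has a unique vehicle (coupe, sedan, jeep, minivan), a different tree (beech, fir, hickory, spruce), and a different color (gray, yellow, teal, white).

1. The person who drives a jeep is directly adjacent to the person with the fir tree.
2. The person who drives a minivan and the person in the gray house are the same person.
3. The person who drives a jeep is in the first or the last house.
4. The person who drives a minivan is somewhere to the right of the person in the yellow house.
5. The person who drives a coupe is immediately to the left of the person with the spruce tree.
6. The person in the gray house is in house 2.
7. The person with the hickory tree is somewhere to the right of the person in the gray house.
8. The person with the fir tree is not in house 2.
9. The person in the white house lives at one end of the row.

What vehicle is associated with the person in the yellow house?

coupe

From clue 6, the person in the gray house must be in house 2.
Clue 1: the person who drives a jeep is in house 4.
By clue 1, the person with the fir tree is in house 3.
From clue 2, the person who drives a minivan must be in house 2.
Clue 4: the person in the yellow house is in house 1.
House 1 tree: only beech fits.
House 2 tree: only spruce fits.
House 4's tree must be hickory (nothing else left).
The only color still possible for house 3 is teal.
The only color still possible for house 4 is white.
Clue 5: the person who drives a coupe is in house 1.
That leaves sedan as the vehicle for house 3.
So: house 1 = coupe/beech/yellow, house 2 = minivan/spruce/gray, house 3 = sedan/fir/teal, house 4 = jeep/hickory/white.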